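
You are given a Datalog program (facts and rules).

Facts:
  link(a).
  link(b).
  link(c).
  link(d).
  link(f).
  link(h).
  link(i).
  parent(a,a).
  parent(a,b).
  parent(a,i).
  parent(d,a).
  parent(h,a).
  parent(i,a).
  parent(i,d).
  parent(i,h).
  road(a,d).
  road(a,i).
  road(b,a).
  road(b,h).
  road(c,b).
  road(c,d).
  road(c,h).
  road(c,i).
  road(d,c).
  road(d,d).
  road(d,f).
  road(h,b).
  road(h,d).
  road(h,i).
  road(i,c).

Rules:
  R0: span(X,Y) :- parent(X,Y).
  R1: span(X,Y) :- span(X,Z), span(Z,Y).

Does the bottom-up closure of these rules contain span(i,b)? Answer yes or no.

yes

round 1: derive span(a,a) via R0 from parent(a,a)
round 1: derive span(a,b) via R0 from parent(a,b)
round 1: derive span(a,i) via R0 from parent(a,i)
round 1: derive span(d,a) via R0 from parent(d,a)
round 1: derive span(h,a) via R0 from parent(h,a)
round 1: derive span(i,a) via R0 from parent(i,a)
round 1: derive span(i,d) via R0 from parent(i,d)
round 1: derive span(i,h) via R0 from parent(i,h)
round 2: derive span(a,d) via R1 from span(a,i), span(i,d)
round 2: derive span(a,h) via R1 from span(a,i), span(i,h)
round 2: derive span(d,b) via R1 from span(d,a), span(a,b)
round 2: derive span(d,i) via R1 from span(d,a), span(a,i)
round 2: derive span(h,b) via R1 from span(h,a), span(a,b)
round 2: derive span(h,i) via R1 from span(h,a), span(a,i)
round 2: derive span(i,b) via R1 from span(i,a), span(a,b)
round 2: derive span(i,i) via R1 from span(i,a), span(a,i)
round 3: derive span(d,d) via R1 from span(d,a), span(a,d)
round 3: derive span(d,h) via R1 from span(d,a), span(a,h)
round 3: derive span(h,d) via R1 from span(h,a), span(a,d)
round 3: derive span(h,h) via R1 from span(h,a), span(a,h)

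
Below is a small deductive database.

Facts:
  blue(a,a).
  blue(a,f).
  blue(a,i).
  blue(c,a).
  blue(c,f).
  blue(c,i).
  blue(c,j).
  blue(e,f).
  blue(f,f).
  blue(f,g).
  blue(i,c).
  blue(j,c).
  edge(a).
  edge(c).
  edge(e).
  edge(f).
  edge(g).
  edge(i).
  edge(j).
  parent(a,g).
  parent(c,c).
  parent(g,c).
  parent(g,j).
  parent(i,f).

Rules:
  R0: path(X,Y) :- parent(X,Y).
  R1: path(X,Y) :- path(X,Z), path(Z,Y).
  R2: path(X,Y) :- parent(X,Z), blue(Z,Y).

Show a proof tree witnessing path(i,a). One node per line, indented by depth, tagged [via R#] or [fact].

path(i,a)  [via R1]
  path(i,g)  [via R2]
    parent(i,f)  [fact]
    blue(f,g)  [fact]
  path(g,a)  [via R2]
    parent(g,c)  [fact]
    blue(c,a)  [fact]

round 1: derive path(a,g) via R0 from parent(a,g)
round 1: derive path(c,c) via R0 from parent(c,c)
round 1: derive path(g,c) via R0 from parent(g,c)
round 1: derive path(g,j) via R0 from parent(g,j)
round 1: derive path(i,f) via R0 from parent(i,f)
round 1: derive path(c,a) via R2 from parent(c,c), blue(c,a)
round 1: derive path(c,f) via R2 from parent(c,c), blue(c,f)
round 1: derive path(c,i) via R2 from parent(c,c), blue(c,i)
round 1: derive path(c,j) via R2 from parent(c,c), blue(c,j)
round 1: derive path(g,a) via R2 from parent(g,c), blue(c,a)
round 1: derive path(g,f) via R2 from parent(g,c), blue(c,f)
round 1: derive path(g,i) via R2 from parent(g,c), blue(c,i)
round 1: derive path(i,g) via R2 from parent(i,f), blue(f,g)
round 2: derive path(a,a) via R1 from path(a,g), path(g,a)
round 2: derive path(a,c) via R1 from path(a,g), path(g,c)
round 2: derive path(a,f) via R1 from path(a,g), path(g,f)
round 2: derive path(a,i) via R1 from path(a,g), path(g,i)
round 2: derive path(a,j) via R1 from path(a,g), path(g,j)
round 2: derive path(c,g) via R1 from path(c,a), path(a,g)
round 2: derive path(g,g) via R1 from path(g,a), path(a,g)
round 2: derive path(i,a) via R1 from path(i,g), path(g,a)
round 2: derive path(i,c) via R1 from path(i,g), path(g,c)
round 2: derive path(i,i) via R1 from path(i,g), path(g,i)
round 2: derive path(i,j) via R1 from path(i,g), path(g,j)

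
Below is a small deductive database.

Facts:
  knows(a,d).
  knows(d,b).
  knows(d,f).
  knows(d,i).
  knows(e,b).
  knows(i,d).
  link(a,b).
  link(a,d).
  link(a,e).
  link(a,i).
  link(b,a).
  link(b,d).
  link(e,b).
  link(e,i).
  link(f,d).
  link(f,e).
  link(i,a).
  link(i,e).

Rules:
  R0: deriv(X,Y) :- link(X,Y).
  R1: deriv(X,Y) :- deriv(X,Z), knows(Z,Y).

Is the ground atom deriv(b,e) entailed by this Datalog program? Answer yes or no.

round 1: derive deriv(a,b) via R0 from link(a,b)
round 1: derive deriv(a,d) via R0 from link(a,d)
round 1: derive deriv(a,e) via R0 from link(a,e)
round 1: derive deriv(a,i) via R0 from link(a,i)
round 1: derive deriv(b,a) via R0 from link(b,a)
round 1: derive deriv(b,d) via R0 from link(b,d)
round 1: derive deriv(e,b) via R0 from link(e,b)
round 1: derive deriv(e,i) via R0 from link(e,i)
round 1: derive deriv(f,d) via R0 from link(f,d)
round 1: derive deriv(f,e) via R0 from link(f,e)
round 1: derive deriv(i,a) via R0 from link(i,a)
round 1: derive deriv(i,e) via R0 from link(i,e)
round 2: derive deriv(a,f) via R1 from deriv(a,d), knows(d,f)
round 2: derive deriv(b,b) via R1 from deriv(b,d), knows(d,b)
round 2: derive deriv(b,f) via R1 from deriv(b,d), knows(d,f)
round 2: derive deriv(b,i) via R1 from deriv(b,d), knows(d,i)
round 2: derive deriv(e,d) via R1 from deriv(e,i), knows(i,d)
round 2: derive deriv(f,b) via R1 from deriv(f,d), knows(d,b)
round 2: derive deriv(f,f) via R1 from deriv(f,d), knows(d,f)
round 2: derive deriv(f,i) via R1 from deriv(f,d), knows(d,i)
round 2: derive deriv(i,b) via R1 from deriv(i,e), knows(e,b)
round 2: derive deriv(i,d) via R1 from deriv(i,a), knows(a,d)
round 3: derive deriv(e,f) via R1 from deriv(e,d), knows(d,f)
round 3: derive deriv(i,f) via R1 from deriv(i,d), knows(d,f)
round 3: derive deriv(i,i) via R1 from deriv(i,d), knows(d,i)

no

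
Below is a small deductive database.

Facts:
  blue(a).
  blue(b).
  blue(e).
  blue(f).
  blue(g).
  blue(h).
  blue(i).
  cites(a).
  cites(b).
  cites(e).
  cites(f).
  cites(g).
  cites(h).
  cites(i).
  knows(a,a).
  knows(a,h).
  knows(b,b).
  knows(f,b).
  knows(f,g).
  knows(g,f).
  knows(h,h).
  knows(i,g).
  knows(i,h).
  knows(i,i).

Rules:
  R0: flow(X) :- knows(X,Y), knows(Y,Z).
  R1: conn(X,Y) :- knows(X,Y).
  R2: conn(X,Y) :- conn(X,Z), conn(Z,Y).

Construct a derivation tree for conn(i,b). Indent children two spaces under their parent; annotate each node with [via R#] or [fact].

conn(i,b)  [via R2]
  conn(i,f)  [via R2]
    conn(i,g)  [via R1]
      knows(i,g)  [fact]
    conn(g,f)  [via R1]
      knows(g,f)  [fact]
  conn(f,b)  [via R1]
    knows(f,b)  [fact]

round 1: derive conn(a,a) via R1 from knows(a,a)
round 1: derive conn(a,h) via R1 from knows(a,h)
round 1: derive conn(b,b) via R1 from knows(b,b)
round 1: derive conn(f,b) via R1 from knows(f,b)
round 1: derive conn(f,g) via R1 from knows(f,g)
round 1: derive conn(g,f) via R1 from knows(g,f)
round 1: derive conn(h,h) via R1 from knows(h,h)
round 1: derive conn(i,g) via R1 from knows(i,g)
round 1: derive conn(i,h) via R1 from knows(i,h)
round 1: derive conn(i,i) via R1 from knows(i,i)
round 2: derive conn(f,f) via R2 from conn(f,g), conn(g,f)
round 2: derive conn(g,b) via R2 from conn(g,f), conn(f,b)
round 2: derive conn(g,g) via R2 from conn(g,f), conn(f,g)
round 2: derive conn(i,f) via R2 from conn(i,g), conn(g,f)
round 3: derive conn(i,b) via R2 from conn(i,f), conn(f,b)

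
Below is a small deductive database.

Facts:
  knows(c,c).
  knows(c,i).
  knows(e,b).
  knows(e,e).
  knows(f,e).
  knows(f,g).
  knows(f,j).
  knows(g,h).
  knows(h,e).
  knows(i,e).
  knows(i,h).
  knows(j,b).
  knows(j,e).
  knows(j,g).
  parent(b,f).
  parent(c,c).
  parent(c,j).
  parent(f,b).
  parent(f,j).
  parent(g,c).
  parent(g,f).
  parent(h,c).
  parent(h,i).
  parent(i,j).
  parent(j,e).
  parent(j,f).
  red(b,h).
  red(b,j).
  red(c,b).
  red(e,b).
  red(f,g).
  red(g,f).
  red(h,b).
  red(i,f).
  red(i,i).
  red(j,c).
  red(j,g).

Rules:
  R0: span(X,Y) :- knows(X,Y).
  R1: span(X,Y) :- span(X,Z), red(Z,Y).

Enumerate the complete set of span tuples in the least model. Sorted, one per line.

round 1: derive span(c,c) via R0 from knows(c,c)
round 1: derive span(c,i) via R0 from knows(c,i)
round 1: derive span(e,b) via R0 from knows(e,b)
round 1: derive span(e,e) via R0 from knows(e,e)
round 1: derive span(f,e) via R0 from knows(f,e)
round 1: derive span(f,g) via R0 from knows(f,g)
round 1: derive span(f,j) via R0 from knows(f,j)
round 1: derive span(g,h) via R0 from knows(g,h)
round 1: derive span(h,e) via R0 from knows(h,e)
round 1: derive span(i,e) via R0 from knows(i,e)
round 1: derive span(i,h) via R0 from knows(i,h)
round 1: derive span(j,b) via R0 from knows(j,b)
round 1: derive span(j,e) via R0 from knows(j,e)
round 1: derive span(j,g) via R0 from knows(j,g)
round 2: derive span(c,b) via R1 from span(c,c), red(c,b)
round 2: derive span(c,f) via R1 from span(c,i), red(i,f)
round 2: derive span(e,h) via R1 from span(e,b), red(b,h)
round 2: derive span(e,j) via R1 from span(e,b), red(b,j)
round 2: derive span(f,b) via R1 from span(f,e), red(e,b)
round 2: derive span(f,c) via R1 from span(f,j), red(j,c)
round 2: derive span(f,f) via R1 from span(f,g), red(g,f)
round 2: derive span(g,b) via R1 from span(g,h), red(h,b)
round 2: derive span(h,b) via R1 from span(h,e), red(e,b)
round 2: derive span(i,b) via R1 from span(i,e), red(e,b)
round 2: derive span(j,f) via R1 from span(j,g), red(g,f)
round 2: derive span(j,h) via R1 from span(j,b), red(b,h)
round 2: derive span(j,j) via R1 from span(j,b), red(b,j)
round 3: derive span(c,g) via R1 from span(c,f), red(f,g)
round 3: derive span(c,h) via R1 from span(c,b), red(b,h)
round 3: derive span(c,j) via R1 from span(c,b), red(b,j)
round 3: derive span(e,c) via R1 from span(e,j), red(j,c)
round 3: derive span(e,g) via R1 from span(e,j), red(j,g)
round 3: derive span(f,h) via R1 from span(f,b), red(b,h)
round 3: derive span(g,j) via R1 from span(g,b), red(b,j)
round 3: derive span(h,h) via R1 from span(h,b), red(b,h)
round 3: derive span(h,j) via R1 from span(h,b), red(b,j)
round 3: derive span(i,j) via R1 from span(i,b), red(b,j)
round 3: derive span(j,c) via R1 from span(j,j), red(j,c)
round 4: derive span(e,f) via R1 from span(e,g), red(g,f)
round 4: derive span(g,c) via R1 from span(g,j), red(j,c)
round 4: derive span(g,g) via R1 from span(g,j), red(j,g)
round 4: derive span(h,c) via R1 from span(h,j), red(j,c)
round 4: derive span(h,g) via R1 from span(h,j), red(j,g)
round 4: derive span(i,c) via R1 from span(i,j), red(j,c)
round 4: derive span(i,g) via R1 from span(i,j), red(j,g)
round 5: derive span(g,f) via R1 from span(g,g), red(g,f)
round 5: derive span(h,f) via R1 from span(h,g), red(g,f)
round 5: derive span(i,f) via R1 from span(i,g), red(g,f)

span(c,b)
span(c,c)
span(c,f)
span(c,g)
span(c,h)
span(c,i)
span(c,j)
span(e,b)
span(e,c)
span(e,e)
span(e,f)
span(e,g)
span(e,h)
span(e,j)
span(f,b)
span(f,c)
span(f,e)
span(f,f)
span(f,g)
span(f,h)
span(f,j)
span(g,b)
span(g,c)
span(g,f)
span(g,g)
span(g,h)
span(g,j)
span(h,b)
span(h,c)
span(h,e)
span(h,f)
span(h,g)
span(h,h)
span(h,j)
span(i,b)
span(i,c)
span(i,e)
span(i,f)
span(i,g)
span(i,h)
span(i,j)
span(j,b)
span(j,c)
span(j,e)
span(j,f)
span(j,g)
span(j,h)
span(j,j)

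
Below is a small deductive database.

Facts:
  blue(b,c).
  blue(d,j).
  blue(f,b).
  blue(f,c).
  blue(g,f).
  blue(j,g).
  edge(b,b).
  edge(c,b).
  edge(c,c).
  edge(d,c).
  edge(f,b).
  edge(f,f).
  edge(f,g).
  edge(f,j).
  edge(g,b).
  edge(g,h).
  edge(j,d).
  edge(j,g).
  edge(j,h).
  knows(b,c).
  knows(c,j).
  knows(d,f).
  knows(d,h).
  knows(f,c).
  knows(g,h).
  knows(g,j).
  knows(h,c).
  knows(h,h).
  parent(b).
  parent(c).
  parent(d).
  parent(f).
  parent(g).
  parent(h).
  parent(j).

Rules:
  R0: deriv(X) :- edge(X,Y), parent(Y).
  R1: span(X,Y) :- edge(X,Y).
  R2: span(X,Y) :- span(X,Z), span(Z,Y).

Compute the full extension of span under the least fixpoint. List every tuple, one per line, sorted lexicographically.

round 1: derive span(b,b) via R1 from edge(b,b)
round 1: derive span(c,b) via R1 from edge(c,b)
round 1: derive span(c,c) via R1 from edge(c,c)
round 1: derive span(d,c) via R1 from edge(d,c)
round 1: derive span(f,b) via R1 from edge(f,b)
round 1: derive span(f,f) via R1 from edge(f,f)
round 1: derive span(f,g) via R1 from edge(f,g)
round 1: derive span(f,j) via R1 from edge(f,j)
round 1: derive span(g,b) via R1 from edge(g,b)
round 1: derive span(g,h) via R1 from edge(g,h)
round 1: derive span(j,d) via R1 from edge(j,d)
round 1: derive span(j,g) via R1 from edge(j,g)
round 1: derive span(j,h) via R1 from edge(j,h)
round 2: derive span(d,b) via R2 from span(d,c), span(c,b)
round 2: derive span(f,d) via R2 from span(f,j), span(j,d)
round 2: derive span(f,h) via R2 from span(f,g), span(g,h)
round 2: derive span(j,b) via R2 from span(j,g), span(g,b)
round 2: derive span(j,c) via R2 from span(j,d), span(d,c)
round 3: derive span(f,c) via R2 from span(f,d), span(d,c)

span(b,b)
span(c,b)
span(c,c)
span(d,b)
span(d,c)
span(f,b)
span(f,c)
span(f,d)
span(f,f)
span(f,g)
span(f,h)
span(f,j)
span(g,b)
span(g,h)
span(j,b)
span(j,c)
span(j,d)
span(j,g)
span(j,h)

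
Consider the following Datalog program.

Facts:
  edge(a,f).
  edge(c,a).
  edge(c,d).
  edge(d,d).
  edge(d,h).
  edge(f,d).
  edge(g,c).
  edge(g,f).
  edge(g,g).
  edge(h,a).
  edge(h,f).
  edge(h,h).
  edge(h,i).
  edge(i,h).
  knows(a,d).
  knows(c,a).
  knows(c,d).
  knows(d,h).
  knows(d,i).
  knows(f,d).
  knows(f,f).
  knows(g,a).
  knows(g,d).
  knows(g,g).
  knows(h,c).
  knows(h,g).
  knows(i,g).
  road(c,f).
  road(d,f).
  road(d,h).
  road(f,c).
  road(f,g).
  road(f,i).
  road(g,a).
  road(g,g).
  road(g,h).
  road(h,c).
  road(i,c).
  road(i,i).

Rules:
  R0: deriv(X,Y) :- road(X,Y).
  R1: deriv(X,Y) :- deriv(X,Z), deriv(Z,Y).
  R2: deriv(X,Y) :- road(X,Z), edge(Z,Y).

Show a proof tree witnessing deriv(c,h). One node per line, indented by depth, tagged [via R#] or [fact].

round 1: derive deriv(c,f) via R0 from road(c,f)
round 1: derive deriv(d,f) via R0 from road(d,f)
round 1: derive deriv(d,h) via R0 from road(d,h)
round 1: derive deriv(f,c) via R0 from road(f,c)
round 1: derive deriv(f,g) via R0 from road(f,g)
round 1: derive deriv(f,i) via R0 from road(f,i)
round 1: derive deriv(g,a) via R0 from road(g,a)
round 1: derive deriv(g,g) via R0 from road(g,g)
round 1: derive deriv(g,h) via R0 from road(g,h)
round 1: derive deriv(h,c) via R0 from road(h,c)
round 1: derive deriv(i,c) via R0 from road(i,c)
round 1: derive deriv(i,i) via R0 from road(i,i)
round 1: derive deriv(c,d) via R2 from road(c,f), edge(f,d)
round 1: derive deriv(d,a) via R2 from road(d,h), edge(h,a)
round 1: derive deriv(d,d) via R2 from road(d,f), edge(f,d)
round 1: derive deriv(d,i) via R2 from road(d,h), edge(h,i)
round 1: derive deriv(f,a) via R2 from road(f,c), edge(c,a)
round 1: derive deriv(f,d) via R2 from road(f,c), edge(c,d)
round 1: derive deriv(f,f) via R2 from road(f,g), edge(g,f)
round 1: derive deriv(f,h) via R2 from road(f,i), edge(i,h)
round 1: derive deriv(g,c) via R2 from road(g,g), edge(g,c)
round 1: derive deriv(g,f) via R2 from road(g,a), edge(a,f)
round 1: derive deriv(g,i) via R2 from road(g,h), edge(h,i)
round 1: derive deriv(h,a) via R2 from road(h,c), edge(c,a)
round 1: derive deriv(h,d) via R2 from road(h,c), edge(c,d)
round 1: derive deriv(i,a) via R2 from road(i,c), edge(c,a)
round 1: derive deriv(i,d) via R2 from road(i,c), edge(c,d)
round 1: derive deriv(i,h) via R2 from road(i,i), edge(i,h)
round 2: derive deriv(c,a) via R1 from deriv(c,d), deriv(d,a)
round 2: derive deriv(c,c) via R1 from deriv(c,f), deriv(f,c)
round 2: derive deriv(c,g) via R1 from deriv(c,f), deriv(f,g)
round 2: derive deriv(c,h) via R1 from deriv(c,d), deriv(d,h)
round 2: derive deriv(c,i) via R1 from deriv(c,d), deriv(d,i)
round 2: derive deriv(d,c) via R1 from deriv(d,f), deriv(f,c)
round 2: derive deriv(d,g) via R1 from deriv(d,f), deriv(f,g)
round 2: derive deriv(g,d) via R1 from deriv(g,c), deriv(c,d)
round 2: derive deriv(h,f) via R1 from deriv(h,c), deriv(c,f)
round 2: derive deriv(h,h) via R1 from deriv(h,d), deriv(d,h)
round 2: derive deriv(h,i) via R1 from deriv(h,d), deriv(d,i)
round 2: derive deriv(i,f) via R1 from deriv(i,c), deriv(c,f)
round 3: derive deriv(h,g) via R1 from deriv(h,c), deriv(c,g)
round 3: derive deriv(i,g) via R1 from deriv(i,c), deriv(c,g)

deriv(c,h)  [via R1]
  deriv(c,d)  [via R2]
    road(c,f)  [fact]
    edge(f,d)  [fact]
  deriv(d,h)  [via R0]
    road(d,h)  [fact]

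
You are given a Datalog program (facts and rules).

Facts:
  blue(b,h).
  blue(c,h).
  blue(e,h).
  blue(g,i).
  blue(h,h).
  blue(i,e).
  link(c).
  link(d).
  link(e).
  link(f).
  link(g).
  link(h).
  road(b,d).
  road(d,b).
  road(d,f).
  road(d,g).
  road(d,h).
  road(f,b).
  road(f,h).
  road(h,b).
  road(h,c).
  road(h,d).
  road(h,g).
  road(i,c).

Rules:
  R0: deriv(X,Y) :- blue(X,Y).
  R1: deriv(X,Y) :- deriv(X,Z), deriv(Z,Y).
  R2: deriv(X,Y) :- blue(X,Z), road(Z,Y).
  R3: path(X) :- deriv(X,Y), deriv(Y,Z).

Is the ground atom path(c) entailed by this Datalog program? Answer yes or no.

yes

round 1: derive deriv(b,h) via R0 from blue(b,h)
round 1: derive deriv(c,h) via R0 from blue(c,h)
round 1: derive deriv(e,h) via R0 from blue(e,h)
round 1: derive deriv(g,i) via R0 from blue(g,i)
round 1: derive deriv(h,h) via R0 from blue(h,h)
round 1: derive deriv(i,e) via R0 from blue(i,e)
round 1: derive deriv(b,b) via R2 from blue(b,h), road(h,b)
round 1: derive deriv(b,c) via R2 from blue(b,h), road(h,c)
round 1: derive deriv(b,d) via R2 from blue(b,h), road(h,d)
round 1: derive deriv(b,g) via R2 from blue(b,h), road(h,g)
round 1: derive deriv(c,b) via R2 from blue(c,h), road(h,b)
round 1: derive deriv(c,c) via R2 from blue(c,h), road(h,c)
round 1: derive deriv(c,d) via R2 from blue(c,h), road(h,d)
round 1: derive deriv(c,g) via R2 from blue(c,h), road(h,g)
round 1: derive deriv(e,b) via R2 from blue(e,h), road(h,b)
round 1: derive deriv(e,c) via R2 from blue(e,h), road(h,c)
round 1: derive deriv(e,d) via R2 from blue(e,h), road(h,d)
round 1: derive deriv(e,g) via R2 from blue(e,h), road(h,g)
round 1: derive deriv(g,c) via R2 from blue(g,i), road(i,c)
round 1: derive deriv(h,b) via R2 from blue(h,h), road(h,b)
round 1: derive deriv(h,c) via R2 from blue(h,h), road(h,c)
round 1: derive deriv(h,d) via R2 from blue(h,h), road(h,d)
round 1: derive deriv(h,g) via R2 from blue(h,h), road(h,g)
round 2: derive deriv(b,i) via R1 from deriv(b,g), deriv(g,i)
round 2: derive deriv(c,i) via R1 from deriv(c,g), deriv(g,i)
round 2: derive deriv(e,i) via R1 from deriv(e,g), deriv(g,i)
round 2: derive deriv(g,b) via R1 from deriv(g,c), deriv(c,b)
round 2: derive deriv(g,d) via R1 from deriv(g,c), deriv(c,d)
round 2: derive deriv(g,e) via R1 from deriv(g,i), deriv(i,e)
round 2: derive deriv(g,g) via R1 from deriv(g,c), deriv(c,g)
round 2: derive deriv(g,h) via R1 from deriv(g,c), deriv(c,h)
round 2: derive deriv(h,i) via R1 from deriv(h,g), deriv(g,i)
round 2: derive deriv(i,b) via R1 from deriv(i,e), deriv(e,b)
round 2: derive deriv(i,c) via R1 from deriv(i,e), deriv(e,c)
round 2: derive deriv(i,d) via R1 from deriv(i,e), deriv(e,d)
round 2: derive deriv(i,g) via R1 from deriv(i,e), deriv(e,g)
round 2: derive deriv(i,h) via R1 from deriv(i,e), deriv(e,h)
round 2: derive path(b) via R3 from deriv(b,b), deriv(b,b)
round 2: derive path(c) via R3 from deriv(c,b), deriv(b,b)
round 2: derive path(e) via R3 from deriv(e,b), deriv(b,b)
round 2: derive path(g) via R3 from deriv(g,c), deriv(c,b)
round 2: derive path(h) via R3 from deriv(h,b), deriv(b,b)
round 2: derive path(i) via R3 from deriv(i,e), deriv(e,b)
round 3: derive deriv(b,e) via R1 from deriv(b,g), deriv(g,e)
round 3: derive deriv(c,e) via R1 from deriv(c,g), deriv(g,e)
round 3: derive deriv(e,e) via R1 from deriv(e,g), deriv(g,e)
round 3: derive deriv(h,e) via R1 from deriv(h,g), deriv(g,e)
round 3: derive deriv(i,i) via R1 from deriv(i,b), deriv(b,i)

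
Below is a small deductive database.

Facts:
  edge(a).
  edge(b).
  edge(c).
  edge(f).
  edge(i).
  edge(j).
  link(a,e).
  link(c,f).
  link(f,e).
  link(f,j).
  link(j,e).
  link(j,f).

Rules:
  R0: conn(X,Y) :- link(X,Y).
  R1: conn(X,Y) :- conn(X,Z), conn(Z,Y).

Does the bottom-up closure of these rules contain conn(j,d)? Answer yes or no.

no

round 1: derive conn(a,e) via R0 from link(a,e)
round 1: derive conn(c,f) via R0 from link(c,f)
round 1: derive conn(f,e) via R0 from link(f,e)
round 1: derive conn(f,j) via R0 from link(f,j)
round 1: derive conn(j,e) via R0 from link(j,e)
round 1: derive conn(j,f) via R0 from link(j,f)
round 2: derive conn(c,e) via R1 from conn(c,f), conn(f,e)
round 2: derive conn(c,j) via R1 from conn(c,f), conn(f,j)
round 2: derive conn(f,f) via R1 from conn(f,j), conn(j,f)
round 2: derive conn(j,j) via R1 from conn(j,f), conn(f,j)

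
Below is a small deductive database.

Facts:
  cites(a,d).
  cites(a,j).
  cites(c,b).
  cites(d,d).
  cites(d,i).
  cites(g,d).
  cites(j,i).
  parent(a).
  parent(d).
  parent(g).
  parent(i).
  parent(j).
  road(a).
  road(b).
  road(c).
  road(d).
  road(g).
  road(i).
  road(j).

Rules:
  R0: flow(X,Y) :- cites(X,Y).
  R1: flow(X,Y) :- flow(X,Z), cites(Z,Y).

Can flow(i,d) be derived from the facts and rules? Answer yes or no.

round 1: derive flow(a,d) via R0 from cites(a,d)
round 1: derive flow(a,j) via R0 from cites(a,j)
round 1: derive flow(c,b) via R0 from cites(c,b)
round 1: derive flow(d,d) via R0 from cites(d,d)
round 1: derive flow(d,i) via R0 from cites(d,i)
round 1: derive flow(g,d) via R0 from cites(g,d)
round 1: derive flow(j,i) via R0 from cites(j,i)
round 2: derive flow(a,i) via R1 from flow(a,d), cites(d,i)
round 2: derive flow(g,i) via R1 from flow(g,d), cites(d,i)

no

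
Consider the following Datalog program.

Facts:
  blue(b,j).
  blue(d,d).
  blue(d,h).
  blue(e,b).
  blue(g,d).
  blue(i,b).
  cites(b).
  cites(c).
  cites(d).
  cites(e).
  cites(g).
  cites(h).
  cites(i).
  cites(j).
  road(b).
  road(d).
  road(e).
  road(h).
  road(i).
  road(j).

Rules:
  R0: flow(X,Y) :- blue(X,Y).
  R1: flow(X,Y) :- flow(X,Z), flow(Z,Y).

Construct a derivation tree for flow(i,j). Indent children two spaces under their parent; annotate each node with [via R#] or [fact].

round 1: derive flow(b,j) via R0 from blue(b,j)
round 1: derive flow(d,d) via R0 from blue(d,d)
round 1: derive flow(d,h) via R0 from blue(d,h)
round 1: derive flow(e,b) via R0 from blue(e,b)
round 1: derive flow(g,d) via R0 from blue(g,d)
round 1: derive flow(i,b) via R0 from blue(i,b)
round 2: derive flow(e,j) via R1 from flow(e,b), flow(b,j)
round 2: derive flow(g,h) via R1 from flow(g,d), flow(d,h)
round 2: derive flow(i,j) via R1 from flow(i,b), flow(b,j)

flow(i,j)  [via R1]
  flow(i,b)  [via R0]
    blue(i,b)  [fact]
  flow(b,j)  [via R0]
    blue(b,j)  [fact]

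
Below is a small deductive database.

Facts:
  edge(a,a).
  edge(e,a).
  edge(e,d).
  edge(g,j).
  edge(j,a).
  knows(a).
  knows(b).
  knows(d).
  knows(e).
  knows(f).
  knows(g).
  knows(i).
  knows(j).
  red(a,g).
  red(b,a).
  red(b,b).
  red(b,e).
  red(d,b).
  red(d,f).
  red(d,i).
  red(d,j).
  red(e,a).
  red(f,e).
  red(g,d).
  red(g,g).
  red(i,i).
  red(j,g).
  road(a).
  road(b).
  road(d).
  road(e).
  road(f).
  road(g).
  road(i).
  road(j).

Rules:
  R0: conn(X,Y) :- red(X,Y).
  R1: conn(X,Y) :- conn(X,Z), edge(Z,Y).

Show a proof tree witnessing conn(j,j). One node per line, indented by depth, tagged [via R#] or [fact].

round 1: derive conn(a,g) via R0 from red(a,g)
round 1: derive conn(b,a) via R0 from red(b,a)
round 1: derive conn(b,b) via R0 from red(b,b)
round 1: derive conn(b,e) via R0 from red(b,e)
round 1: derive conn(d,b) via R0 from red(d,b)
round 1: derive conn(d,f) via R0 from red(d,f)
round 1: derive conn(d,i) via R0 from red(d,i)
round 1: derive conn(d,j) via R0 from red(d,j)
round 1: derive conn(e,a) via R0 from red(e,a)
round 1: derive conn(f,e) via R0 from red(f,e)
round 1: derive conn(g,d) via R0 from red(g,d)
round 1: derive conn(g,g) via R0 from red(g,g)
round 1: derive conn(i,i) via R0 from red(i,i)
round 1: derive conn(j,g) via R0 from red(j,g)
round 2: derive conn(a,j) via R1 from conn(a,g), edge(g,j)
round 2: derive conn(b,d) via R1 from conn(b,e), edge(e,d)
round 2: derive conn(d,a) via R1 from conn(d,j), edge(j,a)
round 2: derive conn(f,a) via R1 from conn(f,e), edge(e,a)
round 2: derive conn(f,d) via R1 from conn(f,e), edge(e,d)
round 2: derive conn(g,j) via R1 from conn(g,g), edge(g,j)
round 2: derive conn(j,j) via R1 from conn(j,g), edge(g,j)
round 3: derive conn(a,a) via R1 from conn(a,j), edge(j,a)
round 3: derive conn(g,a) via R1 from conn(g,j), edge(j,a)
round 3: derive conn(j,a) via R1 from conn(j,j), edge(j,a)

conn(j,j)  [via R1]
  conn(j,g)  [via R0]
    red(j,g)  [fact]
  edge(g,j)  [fact]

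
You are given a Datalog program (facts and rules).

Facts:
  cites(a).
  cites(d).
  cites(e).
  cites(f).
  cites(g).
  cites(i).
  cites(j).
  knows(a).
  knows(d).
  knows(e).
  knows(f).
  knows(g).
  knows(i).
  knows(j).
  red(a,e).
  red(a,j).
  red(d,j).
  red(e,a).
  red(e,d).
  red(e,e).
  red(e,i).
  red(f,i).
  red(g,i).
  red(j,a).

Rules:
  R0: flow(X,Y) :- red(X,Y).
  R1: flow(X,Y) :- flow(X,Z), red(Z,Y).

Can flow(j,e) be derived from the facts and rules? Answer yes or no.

round 1: derive flow(a,e) via R0 from red(a,e)
round 1: derive flow(a,j) via R0 from red(a,j)
round 1: derive flow(d,j) via R0 from red(d,j)
round 1: derive flow(e,a) via R0 from red(e,a)
round 1: derive flow(e,d) via R0 from red(e,d)
round 1: derive flow(e,e) via R0 from red(e,e)
round 1: derive flow(e,i) via R0 from red(e,i)
round 1: derive flow(f,i) via R0 from red(f,i)
round 1: derive flow(g,i) via R0 from red(g,i)
round 1: derive flow(j,a) via R0 from red(j,a)
round 2: derive flow(a,a) via R1 from flow(a,e), red(e,a)
round 2: derive flow(a,d) via R1 from flow(a,e), red(e,d)
round 2: derive flow(a,i) via R1 from flow(a,e), red(e,i)
round 2: derive flow(d,a) via R1 from flow(d,j), red(j,a)
round 2: derive flow(e,j) via R1 from flow(e,a), red(a,j)
round 2: derive flow(j,e) via R1 from flow(j,a), red(a,e)
round 2: derive flow(j,j) via R1 from flow(j,a), red(a,j)
round 3: derive flow(d,e) via R1 from flow(d,a), red(a,e)
round 3: derive flow(j,d) via R1 from flow(j,e), red(e,d)
round 3: derive flow(j,i) via R1 from flow(j,e), red(e,i)
round 4: derive flow(d,d) via R1 from flow(d,e), red(e,d)
round 4: derive flow(d,i) via R1 from flow(d,e), red(e,i)

yes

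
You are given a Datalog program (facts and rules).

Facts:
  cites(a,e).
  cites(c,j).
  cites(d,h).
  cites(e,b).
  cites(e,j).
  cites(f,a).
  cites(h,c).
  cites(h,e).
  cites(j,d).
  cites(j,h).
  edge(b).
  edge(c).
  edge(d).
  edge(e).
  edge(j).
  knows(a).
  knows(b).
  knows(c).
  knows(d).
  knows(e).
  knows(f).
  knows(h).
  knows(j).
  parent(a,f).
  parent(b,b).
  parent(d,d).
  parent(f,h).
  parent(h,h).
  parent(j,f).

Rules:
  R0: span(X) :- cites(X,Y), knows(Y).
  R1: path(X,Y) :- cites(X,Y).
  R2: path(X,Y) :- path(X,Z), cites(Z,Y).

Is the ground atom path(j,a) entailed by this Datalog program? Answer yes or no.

round 1: derive path(a,e) via R1 from cites(a,e)
round 1: derive path(c,j) via R1 from cites(c,j)
round 1: derive path(d,h) via R1 from cites(d,h)
round 1: derive path(e,b) via R1 from cites(e,b)
round 1: derive path(e,j) via R1 from cites(e,j)
round 1: derive path(f,a) via R1 from cites(f,a)
round 1: derive path(h,c) via R1 from cites(h,c)
round 1: derive path(h,e) via R1 from cites(h,e)
round 1: derive path(j,d) via R1 from cites(j,d)
round 1: derive path(j,h) via R1 from cites(j,h)
round 2: derive path(a,b) via R2 from path(a,e), cites(e,b)
round 2: derive path(a,j) via R2 from path(a,e), cites(e,j)
round 2: derive path(c,d) via R2 from path(c,j), cites(j,d)
round 2: derive path(c,h) via R2 from path(c,j), cites(j,h)
round 2: derive path(d,c) via R2 from path(d,h), cites(h,c)
round 2: derive path(d,e) via R2 from path(d,h), cites(h,e)
round 2: derive path(e,d) via R2 from path(e,j), cites(j,d)
round 2: derive path(e,h) via R2 from path(e,j), cites(j,h)
round 2: derive path(f,e) via R2 from path(f,a), cites(a,e)
round 2: derive path(h,b) via R2 from path(h,e), cites(e,b)
round 2: derive path(h,j) via R2 from path(h,c), cites(c,j)
round 2: derive path(j,c) via R2 from path(j,h), cites(h,c)
round 2: derive path(j,e) via R2 from path(j,h), cites(h,e)
round 3: derive path(a,d) via R2 from path(a,j), cites(j,d)
round 3: derive path(a,h) via R2 from path(a,j), cites(j,h)
round 3: derive path(c,c) via R2 from path(c,h), cites(h,c)
round 3: derive path(c,e) via R2 from path(c,h), cites(h,e)
round 3: derive path(d,b) via R2 from path(d,e), cites(e,b)
round 3: derive path(d,j) via R2 from path(d,c), cites(c,j)
round 3: derive path(e,c) via R2 from path(e,h), cites(h,c)
round 3: derive path(e,e) via R2 from path(e,h), cites(h,e)
round 3: derive path(f,b) via R2 from path(f,e), cites(e,b)
round 3: derive path(f,j) via R2 from path(f,e), cites(e,j)
round 3: derive path(h,d) via R2 from path(h,j), cites(j,d)
round 3: derive path(h,h) via R2 from path(h,j), cites(j,h)
round 3: derive path(j,b) via R2 from path(j,e), cites(e,b)
round 3: derive path(j,j) via R2 from path(j,c), cites(c,j)
round 4: derive path(a,c) via R2 from path(a,h), cites(h,c)
round 4: derive path(c,b) via R2 from path(c,e), cites(e,b)
round 4: derive path(d,d) via R2 from path(d,j), cites(j,d)
round 4: derive path(f,d) via R2 from path(f,j), cites(j,d)
round 4: derive path(f,h) via R2 from path(f,j), cites(j,h)
round 5: derive path(f,c) via R2 from path(f,h), cites(h,c)

no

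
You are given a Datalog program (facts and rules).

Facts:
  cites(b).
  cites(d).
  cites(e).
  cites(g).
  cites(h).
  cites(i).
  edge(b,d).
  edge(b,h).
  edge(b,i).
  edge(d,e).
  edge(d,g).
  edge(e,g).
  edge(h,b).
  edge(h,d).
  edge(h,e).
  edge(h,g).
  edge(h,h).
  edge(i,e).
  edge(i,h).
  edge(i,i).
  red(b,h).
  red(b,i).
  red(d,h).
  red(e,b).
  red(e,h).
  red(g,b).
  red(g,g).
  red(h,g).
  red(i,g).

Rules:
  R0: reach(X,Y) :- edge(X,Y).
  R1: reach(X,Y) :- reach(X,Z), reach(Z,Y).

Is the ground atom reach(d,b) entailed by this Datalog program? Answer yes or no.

round 1: derive reach(b,d) via R0 from edge(b,d)
round 1: derive reach(b,h) via R0 from edge(b,h)
round 1: derive reach(b,i) via R0 from edge(b,i)
round 1: derive reach(d,e) via R0 from edge(d,e)
round 1: derive reach(d,g) via R0 from edge(d,g)
round 1: derive reach(e,g) via R0 from edge(e,g)
round 1: derive reach(h,b) via R0 from edge(h,b)
round 1: derive reach(h,d) via R0 from edge(h,d)
round 1: derive reach(h,e) via R0 from edge(h,e)
round 1: derive reach(h,g) via R0 from edge(h,g)
round 1: derive reach(h,h) via R0 from edge(h,h)
round 1: derive reach(i,e) via R0 from edge(i,e)
round 1: derive reach(i,h) via R0 from edge(i,h)
round 1: derive reach(i,i) via R0 from edge(i,i)
round 2: derive reach(b,b) via R1 from reach(b,h), reach(h,b)
round 2: derive reach(b,e) via R1 from reach(b,d), reach(d,e)
round 2: derive reach(b,g) via R1 from reach(b,d), reach(d,g)
round 2: derive reach(h,i) via R1 from reach(h,b), reach(b,i)
round 2: derive reach(i,b) via R1 from reach(i,h), reach(h,b)
round 2: derive reach(i,d) via R1 from reach(i,h), reach(h,d)
round 2: derive reach(i,g) via R1 from reach(i,e), reach(e,g)

no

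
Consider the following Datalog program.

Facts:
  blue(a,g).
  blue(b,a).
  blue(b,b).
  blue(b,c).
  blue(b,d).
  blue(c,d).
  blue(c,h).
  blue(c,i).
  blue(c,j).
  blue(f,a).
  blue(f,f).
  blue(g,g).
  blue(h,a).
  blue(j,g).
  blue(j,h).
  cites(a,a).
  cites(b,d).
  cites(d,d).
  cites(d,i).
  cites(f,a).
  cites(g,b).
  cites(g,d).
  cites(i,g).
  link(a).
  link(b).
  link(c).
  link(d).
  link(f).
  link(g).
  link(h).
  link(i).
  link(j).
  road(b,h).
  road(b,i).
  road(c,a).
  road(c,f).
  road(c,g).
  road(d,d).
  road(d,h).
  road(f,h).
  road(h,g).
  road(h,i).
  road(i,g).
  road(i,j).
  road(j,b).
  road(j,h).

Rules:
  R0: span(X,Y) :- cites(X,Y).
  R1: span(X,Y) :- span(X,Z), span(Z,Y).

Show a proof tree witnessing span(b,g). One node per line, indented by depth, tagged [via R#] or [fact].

span(b,g)  [via R1]
  span(b,d)  [via R0]
    cites(b,d)  [fact]
  span(d,g)  [via R1]
    span(d,i)  [via R0]
      cites(d,i)  [fact]
    span(i,g)  [via R0]
      cites(i,g)  [fact]

round 1: derive span(a,a) via R0 from cites(a,a)
round 1: derive span(b,d) via R0 from cites(b,d)
round 1: derive span(d,d) via R0 from cites(d,d)
round 1: derive span(d,i) via R0 from cites(d,i)
round 1: derive span(f,a) via R0 from cites(f,a)
round 1: derive span(g,b) via R0 from cites(g,b)
round 1: derive span(g,d) via R0 from cites(g,d)
round 1: derive span(i,g) via R0 from cites(i,g)
round 2: derive span(b,i) via R1 from span(b,d), span(d,i)
round 2: derive span(d,g) via R1 from span(d,i), span(i,g)
round 2: derive span(g,i) via R1 from span(g,d), span(d,i)
round 2: derive span(i,b) via R1 from span(i,g), span(g,b)
round 2: derive span(i,d) via R1 from span(i,g), span(g,d)
round 3: derive span(b,b) via R1 from span(b,i), span(i,b)
round 3: derive span(b,g) via R1 from span(b,d), span(d,g)
round 3: derive span(d,b) via R1 from span(d,g), span(g,b)
round 3: derive span(g,g) via R1 from span(g,d), span(d,g)
round 3: derive span(i,i) via R1 from span(i,b), span(b,i)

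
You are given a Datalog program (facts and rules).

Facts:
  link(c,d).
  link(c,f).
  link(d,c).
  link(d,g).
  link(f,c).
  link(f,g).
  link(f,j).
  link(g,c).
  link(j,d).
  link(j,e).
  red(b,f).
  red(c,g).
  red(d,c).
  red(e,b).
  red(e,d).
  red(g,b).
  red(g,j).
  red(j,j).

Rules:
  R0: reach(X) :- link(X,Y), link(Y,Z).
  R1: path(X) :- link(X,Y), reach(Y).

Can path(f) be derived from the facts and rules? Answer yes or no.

yes

round 1: derive reach(c) via R0 from link(c,d), link(d,c)
round 1: derive reach(d) via R0 from link(d,c), link(c,d)
round 1: derive reach(f) via R0 from link(f,c), link(c,d)
round 1: derive reach(g) via R0 from link(g,c), link(c,d)
round 1: derive reach(j) via R0 from link(j,d), link(d,c)
round 2: derive path(c) via R1 from link(c,d), reach(d)
round 2: derive path(d) via R1 from link(d,c), reach(c)
round 2: derive path(f) via R1 from link(f,c), reach(c)
round 2: derive path(g) via R1 from link(g,c), reach(c)
round 2: derive path(j) via R1 from link(j,d), reach(d)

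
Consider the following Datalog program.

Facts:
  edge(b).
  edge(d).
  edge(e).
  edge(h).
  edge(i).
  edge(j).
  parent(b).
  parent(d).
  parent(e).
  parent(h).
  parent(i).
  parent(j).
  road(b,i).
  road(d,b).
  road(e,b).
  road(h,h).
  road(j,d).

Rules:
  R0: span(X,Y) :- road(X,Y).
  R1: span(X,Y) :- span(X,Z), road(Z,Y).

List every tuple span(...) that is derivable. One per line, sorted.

round 1: derive span(b,i) via R0 from road(b,i)
round 1: derive span(d,b) via R0 from road(d,b)
round 1: derive span(e,b) via R0 from road(e,b)
round 1: derive span(h,h) via R0 from road(h,h)
round 1: derive span(j,d) via R0 from road(j,d)
round 2: derive span(d,i) via R1 from span(d,b), road(b,i)
round 2: derive span(e,i) via R1 from span(e,b), road(b,i)
round 2: derive span(j,b) via R1 from span(j,d), road(d,b)
round 3: derive span(j,i) via R1 from span(j,b), road(b,i)

span(b,i)
span(d,b)
span(d,i)
span(e,b)
span(e,i)
span(h,h)
span(j,b)
span(j,d)
span(j,i)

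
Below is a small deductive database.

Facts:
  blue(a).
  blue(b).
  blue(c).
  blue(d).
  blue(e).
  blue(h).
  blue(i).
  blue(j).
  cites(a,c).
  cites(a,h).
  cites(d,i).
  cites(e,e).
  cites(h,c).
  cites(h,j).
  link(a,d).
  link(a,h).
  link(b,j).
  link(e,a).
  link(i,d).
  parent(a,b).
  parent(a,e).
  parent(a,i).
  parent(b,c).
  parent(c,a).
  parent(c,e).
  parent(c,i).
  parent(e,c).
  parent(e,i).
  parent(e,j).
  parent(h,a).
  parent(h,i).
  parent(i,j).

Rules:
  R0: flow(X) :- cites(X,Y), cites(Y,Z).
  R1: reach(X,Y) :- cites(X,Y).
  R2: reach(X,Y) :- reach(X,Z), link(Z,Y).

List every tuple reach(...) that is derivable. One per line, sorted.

reach(a,c)
reach(a,h)
reach(d,d)
reach(d,i)
reach(e,a)
reach(e,d)
reach(e,e)
reach(e,h)
reach(h,c)
reach(h,j)

round 1: derive reach(a,c) via R1 from cites(a,c)
round 1: derive reach(a,h) via R1 from cites(a,h)
round 1: derive reach(d,i) via R1 from cites(d,i)
round 1: derive reach(e,e) via R1 from cites(e,e)
round 1: derive reach(h,c) via R1 from cites(h,c)
round 1: derive reach(h,j) via R1 from cites(h,j)
round 2: derive reach(d,d) via R2 from reach(d,i), link(i,d)
round 2: derive reach(e,a) via R2 from reach(e,e), link(e,a)
round 3: derive reach(e,d) via R2 from reach(e,a), link(a,d)
round 3: derive reach(e,h) via R2 from reach(e,a), link(a,h)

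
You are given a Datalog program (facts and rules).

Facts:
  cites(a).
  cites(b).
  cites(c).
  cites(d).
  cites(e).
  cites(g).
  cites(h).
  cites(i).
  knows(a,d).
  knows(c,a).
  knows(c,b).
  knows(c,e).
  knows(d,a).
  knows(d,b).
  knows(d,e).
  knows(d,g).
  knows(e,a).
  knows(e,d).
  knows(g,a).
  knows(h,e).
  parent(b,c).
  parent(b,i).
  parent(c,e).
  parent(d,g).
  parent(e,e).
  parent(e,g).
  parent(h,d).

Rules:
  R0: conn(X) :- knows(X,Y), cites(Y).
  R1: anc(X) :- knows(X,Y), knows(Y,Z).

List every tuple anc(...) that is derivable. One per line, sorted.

round 1: derive anc(a) via R1 from knows(a,d), knows(d,a)
round 1: derive anc(c) via R1 from knows(c,a), knows(a,d)
round 1: derive anc(d) via R1 from knows(d,a), knows(a,d)
round 1: derive anc(e) via R1 from knows(e,a), knows(a,d)
round 1: derive anc(g) via R1 from knows(g,a), knows(a,d)
round 1: derive anc(h) via R1 from knows(h,e), knows(e,a)

anc(a)
anc(c)
anc(d)
anc(e)
anc(g)
anc(h)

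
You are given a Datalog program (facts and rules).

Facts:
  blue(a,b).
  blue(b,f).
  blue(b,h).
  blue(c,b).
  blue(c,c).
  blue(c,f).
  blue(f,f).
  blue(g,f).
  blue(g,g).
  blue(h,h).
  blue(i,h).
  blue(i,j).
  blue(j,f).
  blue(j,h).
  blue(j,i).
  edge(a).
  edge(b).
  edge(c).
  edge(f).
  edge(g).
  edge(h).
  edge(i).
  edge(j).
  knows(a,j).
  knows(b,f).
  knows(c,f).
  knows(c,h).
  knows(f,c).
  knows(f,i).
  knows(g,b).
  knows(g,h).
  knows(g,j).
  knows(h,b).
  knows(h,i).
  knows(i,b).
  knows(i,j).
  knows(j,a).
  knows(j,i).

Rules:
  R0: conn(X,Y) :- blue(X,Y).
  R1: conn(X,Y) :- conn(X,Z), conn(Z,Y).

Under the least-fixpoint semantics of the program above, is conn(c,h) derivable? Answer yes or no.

round 1: derive conn(a,b) via R0 from blue(a,b)
round 1: derive conn(b,f) via R0 from blue(b,f)
round 1: derive conn(b,h) via R0 from blue(b,h)
round 1: derive conn(c,b) via R0 from blue(c,b)
round 1: derive conn(c,c) via R0 from blue(c,c)
round 1: derive conn(c,f) via R0 from blue(c,f)
round 1: derive conn(f,f) via R0 from blue(f,f)
round 1: derive conn(g,f) via R0 from blue(g,f)
round 1: derive conn(g,g) via R0 from blue(g,g)
round 1: derive conn(h,h) via R0 from blue(h,h)
round 1: derive conn(i,h) via R0 from blue(i,h)
round 1: derive conn(i,j) via R0 from blue(i,j)
round 1: derive conn(j,f) via R0 from blue(j,f)
round 1: derive conn(j,h) via R0 from blue(j,h)
round 1: derive conn(j,i) via R0 from blue(j,i)
round 2: derive conn(a,f) via R1 from conn(a,b), conn(b,f)
round 2: derive conn(a,h) via R1 from conn(a,b), conn(b,h)
round 2: derive conn(c,h) via R1 from conn(c,b), conn(b,h)
round 2: derive conn(i,f) via R1 from conn(i,j), conn(j,f)
round 2: derive conn(i,i) via R1 from conn(i,j), conn(j,i)
round 2: derive conn(j,j) via R1 from conn(j,i), conn(i,j)

yes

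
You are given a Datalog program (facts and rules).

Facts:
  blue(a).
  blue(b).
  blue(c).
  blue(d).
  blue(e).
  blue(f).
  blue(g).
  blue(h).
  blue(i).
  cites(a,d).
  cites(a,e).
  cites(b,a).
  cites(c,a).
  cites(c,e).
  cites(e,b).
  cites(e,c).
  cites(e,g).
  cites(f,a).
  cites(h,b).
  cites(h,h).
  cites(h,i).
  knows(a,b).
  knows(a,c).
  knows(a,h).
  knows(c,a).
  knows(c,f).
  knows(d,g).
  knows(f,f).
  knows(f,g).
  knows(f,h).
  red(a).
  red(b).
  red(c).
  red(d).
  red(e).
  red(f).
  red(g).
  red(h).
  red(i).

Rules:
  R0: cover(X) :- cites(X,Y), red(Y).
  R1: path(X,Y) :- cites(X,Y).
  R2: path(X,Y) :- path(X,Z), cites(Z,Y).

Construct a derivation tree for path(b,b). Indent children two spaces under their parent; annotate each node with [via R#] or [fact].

round 1: derive path(a,d) via R1 from cites(a,d)
round 1: derive path(a,e) via R1 from cites(a,e)
round 1: derive path(b,a) via R1 from cites(b,a)
round 1: derive path(c,a) via R1 from cites(c,a)
round 1: derive path(c,e) via R1 from cites(c,e)
round 1: derive path(e,b) via R1 from cites(e,b)
round 1: derive path(e,c) via R1 from cites(e,c)
round 1: derive path(e,g) via R1 from cites(e,g)
round 1: derive path(f,a) via R1 from cites(f,a)
round 1: derive path(h,b) via R1 from cites(h,b)
round 1: derive path(h,h) via R1 from cites(h,h)
round 1: derive path(h,i) via R1 from cites(h,i)
round 2: derive path(a,b) via R2 from path(a,e), cites(e,b)
round 2: derive path(a,c) via R2 from path(a,e), cites(e,c)
round 2: derive path(a,g) via R2 from path(a,e), cites(e,g)
round 2: derive path(b,d) via R2 from path(b,a), cites(a,d)
round 2: derive path(b,e) via R2 from path(b,a), cites(a,e)
round 2: derive path(c,b) via R2 from path(c,e), cites(e,b)
round 2: derive path(c,c) via R2 from path(c,e), cites(e,c)
round 2: derive path(c,d) via R2 from path(c,a), cites(a,d)
round 2: derive path(c,g) via R2 from path(c,e), cites(e,g)
round 2: derive path(e,a) via R2 from path(e,b), cites(b,a)
round 2: derive path(e,e) via R2 from path(e,c), cites(c,e)
round 2: derive path(f,d) via R2 from path(f,a), cites(a,d)
round 2: derive path(f,e) via R2 from path(f,a), cites(a,e)
round 2: derive path(h,a) via R2 from path(h,b), cites(b,a)
round 3: derive path(a,a) via R2 from path(a,b), cites(b,a)
round 3: derive path(b,b) via R2 from path(b,e), cites(e,b)
round 3: derive path(b,c) via R2 from path(b,e), cites(e,c)
round 3: derive path(b,g) via R2 from path(b,e), cites(e,g)
round 3: derive path(e,d) via R2 from path(e,a), cites(a,d)
round 3: derive path(f,b) via R2 from path(f,e), cites(e,b)
round 3: derive path(f,c) via R2 from path(f,e), cites(e,c)
round 3: derive path(f,g) via R2 from path(f,e), cites(e,g)
round 3: derive path(h,d) via R2 from path(h,a), cites(a,d)
round 3: derive path(h,e) via R2 from path(h,a), cites(a,e)
round 4: derive path(h,c) via R2 from path(h,e), cites(e,c)
round 4: derive path(h,g) via R2 from path(h,e), cites(e,g)

path(b,b)  [via R2]
  path(b,e)  [via R2]
    path(b,a)  [via R1]
      cites(b,a)  [fact]
    cites(a,e)  [fact]
  cites(e,b)  [fact]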